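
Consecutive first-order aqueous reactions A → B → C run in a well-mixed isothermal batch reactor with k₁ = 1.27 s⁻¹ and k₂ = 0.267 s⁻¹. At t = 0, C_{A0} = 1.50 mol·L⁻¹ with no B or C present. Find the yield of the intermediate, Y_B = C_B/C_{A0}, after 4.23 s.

The intermediate concentration in a first-order A→B→C sequence is C_B = k₁C_{A0}(e^(−k₁t) − e^(−k₂t))/(k₂−k₁).
e^(−k₁t) = e^(−1.27×4.23) = e^(−5.372) = 0.004644; e^(−k₂t) = e^(−1.129) = 0.3232.
C_B = 1.27×1.50/(0.267−1.27) × (0.004644−0.3232) = (-1.899)×(-0.3186) = 0.6051 mol·L⁻¹.
Y_B = C_B/C_{A0} = 0.6051/1.50 = 0.403.

0.403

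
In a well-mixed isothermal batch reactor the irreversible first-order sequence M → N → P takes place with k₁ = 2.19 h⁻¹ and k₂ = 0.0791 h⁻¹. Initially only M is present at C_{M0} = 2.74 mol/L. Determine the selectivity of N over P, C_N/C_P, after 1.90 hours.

8.12

The intermediate concentration in a first-order A→B→C sequence is C_N = k₁C_{M0}(e^(−k₁t) − e^(−k₂t))/(k₂−k₁).
e^(−k₁t) = e^(−2.19×1.90) = e^(−4.161) = 0.01559; e^(−k₂t) = e^(−0.1503) = 0.8605.
C_N = 2.19×2.74/(0.0791−2.19) × (0.01559−0.8605) = (-2.843)×(-0.8449) = 2.402 mol/L.
C_M = C_{M0}e^(−k₁t) = 0.04272 mol/L, so C_P = C_{M0}−C_M−C_N = 0.2956 mol/L; C_N/C_P = 8.12.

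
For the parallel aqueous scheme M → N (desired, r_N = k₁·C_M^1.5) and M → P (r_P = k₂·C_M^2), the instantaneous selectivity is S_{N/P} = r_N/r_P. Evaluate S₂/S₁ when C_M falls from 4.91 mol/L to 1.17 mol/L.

2.05

S_{N/P} = (k₁/k₂)·C_M^-0.5, so S₂/S₁ = (C_{M,2}/C_{M,1})^-0.5.
= (1.17/4.91)^(-0.5) = (0.2383)^(-0.5) = 2.05.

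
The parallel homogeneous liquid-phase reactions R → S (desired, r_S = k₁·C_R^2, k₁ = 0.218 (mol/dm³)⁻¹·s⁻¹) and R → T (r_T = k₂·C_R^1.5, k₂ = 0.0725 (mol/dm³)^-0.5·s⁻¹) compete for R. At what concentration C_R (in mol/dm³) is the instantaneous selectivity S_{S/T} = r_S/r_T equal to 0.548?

S_{S/T} = (k₁/k₂)·C_R^0.5 ⇒ C_R = (S·k₂/k₁)^(2).
= (0.548×0.0725/0.218)^(2) = (0.1822)^(2) = 0.0332 mol/dm³.

0.0332 mol/dm³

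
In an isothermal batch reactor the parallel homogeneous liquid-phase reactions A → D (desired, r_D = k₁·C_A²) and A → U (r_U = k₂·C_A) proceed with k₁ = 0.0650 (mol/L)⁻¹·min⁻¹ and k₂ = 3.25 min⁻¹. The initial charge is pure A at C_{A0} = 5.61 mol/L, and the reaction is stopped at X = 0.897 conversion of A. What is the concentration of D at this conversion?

0.290 mol/L

C_A = C_{A0}(1−X) = 0.5778 mol/L.
Along a PFR/batch, dC_U/dC_A = −r_U/(r_D+r_U) = −k₂/(k₂+k₁·C_A).
Integrating from C_{A0} to C_A: C_U = (3.25/0.0650)·ln[(3.25+0.0650·5.61)/(3.25+0.0650·0.578)] = 50.00·ln(3.615/3.288) = 4.742 mol/L.
Then C_D = (C_{A0}−C_A) − C_U = 5.032 − 4.742 = 0.2897 mol/L.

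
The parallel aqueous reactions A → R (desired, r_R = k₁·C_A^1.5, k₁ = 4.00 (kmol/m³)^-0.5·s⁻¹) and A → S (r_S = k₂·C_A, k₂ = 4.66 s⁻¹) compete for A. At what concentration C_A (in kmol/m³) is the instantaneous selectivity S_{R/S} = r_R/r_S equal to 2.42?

7.95 kmol/m³

S_{R/S} = (k₁/k₂)·C_A^0.5 ⇒ C_A = (S·k₂/k₁)^(2).
= (2.42×4.66/4.00)^(2) = (2.819)^(2) = 7.95 kmol/m³.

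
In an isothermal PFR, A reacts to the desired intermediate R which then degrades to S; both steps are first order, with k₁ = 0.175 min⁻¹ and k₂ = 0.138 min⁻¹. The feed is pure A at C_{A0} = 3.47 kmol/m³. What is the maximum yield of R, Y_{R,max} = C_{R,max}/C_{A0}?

At the optimum, C_{R,max}/C_{A0} = (k₁/k₂)^[k₂/(k₂−k₁)].
= (0.175/0.138)^(0.138/(0.138−0.175)) = (1.268)^(-3.730) = 0.4123.

0.412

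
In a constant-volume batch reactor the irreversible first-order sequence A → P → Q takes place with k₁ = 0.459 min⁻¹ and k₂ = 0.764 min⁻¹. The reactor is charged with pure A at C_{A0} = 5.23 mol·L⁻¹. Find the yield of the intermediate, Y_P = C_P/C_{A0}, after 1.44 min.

0.276

Solving the coupled first-order balances gives C_P(t) = [k₁/(k₂−k₁)]·C_{A0}·(e^(−k₁t) − e^(−k₂t)).
e^(−k₁t) = e^(−0.459×1.44) = e^(−0.6610) = 0.5164; e^(−k₂t) = e^(−1.100) = 0.3328.
C_P = 0.459×5.23/(0.764−0.459) × (0.5164−0.3328) = 7.871×0.1835 = 1.445 mol·L⁻¹.
Y_P = C_P/C_{A0} = 1.445/5.23 = 0.276.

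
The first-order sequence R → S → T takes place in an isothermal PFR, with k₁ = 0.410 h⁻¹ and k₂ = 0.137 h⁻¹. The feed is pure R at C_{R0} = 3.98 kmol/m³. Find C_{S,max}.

Evaluating C_S at τ_opt = ln(k₂/k₁)/(k₂−k₁) gives C_{S,max}/C_{R0} = (k₁/k₂)^[k₂/(k₂−k₁)].
= (0.410/0.137)^(0.137/(0.137−0.410)) = (2.993)^(-0.5018) = 0.5769.
C_{S,max} = 0.5769×3.98 = 2.30 kmol/m³.

2.30 kmol/m³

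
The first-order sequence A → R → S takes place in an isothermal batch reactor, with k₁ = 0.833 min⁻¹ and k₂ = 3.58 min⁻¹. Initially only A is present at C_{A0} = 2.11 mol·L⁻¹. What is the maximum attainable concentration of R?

Evaluating C_R at t_opt = ln(k₂/k₁)/(k₂−k₁) gives C_{R,max}/C_{A0} = (k₁/k₂)^[k₂/(k₂−k₁)].
= (0.833/3.58)^(3.58/(3.58−0.833)) = (0.2327)^(1.303) = 0.1495.
C_{R,max} = 0.1495×2.11 = 0.316 mol·L⁻¹.

0.316 mol·L⁻¹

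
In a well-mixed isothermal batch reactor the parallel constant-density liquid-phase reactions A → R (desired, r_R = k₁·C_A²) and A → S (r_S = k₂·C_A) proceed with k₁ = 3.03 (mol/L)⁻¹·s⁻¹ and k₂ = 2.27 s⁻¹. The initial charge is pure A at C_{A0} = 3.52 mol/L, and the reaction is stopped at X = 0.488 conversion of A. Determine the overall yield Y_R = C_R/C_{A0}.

C_A = C_{A0}(1−X) = 1.802 mol/L.
Along a PFR/batch, dC_S/dC_A = −r_S/(r_R+r_S) = −k₂/(k₂+k₁·C_A).
Integrating from C_{A0} to C_A: C_S = (2.27/3.03)·ln[(2.27+3.03·3.52)/(2.27+3.03·1.80)] = 0.7492·ln(12.94/7.731) = 0.3857 mol/L.
Then C_R = (C_{A0}−C_A) − C_S = 1.718 − 0.3857 = 1.332 mol/L.
Y_R = C_R/C_{A0} = 1.332/3.52 = 0.378.

0.378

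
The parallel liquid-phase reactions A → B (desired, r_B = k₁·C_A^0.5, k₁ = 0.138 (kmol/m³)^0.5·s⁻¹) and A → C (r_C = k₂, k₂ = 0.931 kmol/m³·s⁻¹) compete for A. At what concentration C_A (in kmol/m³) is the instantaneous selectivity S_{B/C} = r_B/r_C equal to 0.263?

S_{B/C} = (k₁/k₂)·C_A^0.5 ⇒ C_A = (S·k₂/k₁)^(2).
= (0.263×0.931/0.138)^(2) = (1.774)^(2) = 3.15 kmol/m³.

3.15 kmol/m³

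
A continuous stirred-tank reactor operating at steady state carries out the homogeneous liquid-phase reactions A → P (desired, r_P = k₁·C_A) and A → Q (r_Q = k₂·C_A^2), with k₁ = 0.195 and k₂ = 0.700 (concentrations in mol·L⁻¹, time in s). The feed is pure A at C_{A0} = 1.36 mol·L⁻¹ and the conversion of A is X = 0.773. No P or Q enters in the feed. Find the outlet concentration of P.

0.499 mol·L⁻¹

Exit C_A = C_{A0}(1−X) = 1.36×0.227 = 0.3087 mol·L⁻¹.
In a CSTR the entire volume is at exit conditions, so r_P = 0.195×0.3087 = 0.06020 and r_Q = 0.700×0.3087^2 = 0.06672.
Fraction of consumed A going to P: r_P/(r_P+r_Q) = 0.4743.
C_P = 0.4743·C_{A0}·X = 0.4743×1.36×0.773 = 0.499 mol·L⁻¹.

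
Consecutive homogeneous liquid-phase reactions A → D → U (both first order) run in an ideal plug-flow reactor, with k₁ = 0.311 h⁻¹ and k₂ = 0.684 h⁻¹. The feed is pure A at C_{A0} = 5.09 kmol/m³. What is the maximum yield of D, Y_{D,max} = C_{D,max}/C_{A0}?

0.236

Evaluating C_D at τ_opt = ln(k₂/k₁)/(k₂−k₁) gives C_{D,max}/C_{A0} = (k₁/k₂)^[k₂/(k₂−k₁)].
= (0.311/0.684)^(0.684/(0.684−0.311)) = (0.4547)^(1.834) = 0.2357.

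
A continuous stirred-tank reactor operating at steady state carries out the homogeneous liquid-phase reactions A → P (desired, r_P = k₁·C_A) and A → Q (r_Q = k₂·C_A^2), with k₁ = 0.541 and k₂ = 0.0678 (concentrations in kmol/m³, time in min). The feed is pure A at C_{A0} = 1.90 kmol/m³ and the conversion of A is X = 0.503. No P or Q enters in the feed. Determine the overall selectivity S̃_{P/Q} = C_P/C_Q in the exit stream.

8.45

Exit C_A = C_{A0}(1−X) = 1.90×0.497 = 0.9443 kmol/m³.
Rates in a CSTR are evaluated at the outlet concentration: r_P = 0.541×0.9443 = 0.5109, r_Q = 0.0678×0.9443^2 = 0.06046.
Overall selectivity = C_P/C_Q = r_Pτ/(r_Qτ) = r_P/r_Q = 8.45.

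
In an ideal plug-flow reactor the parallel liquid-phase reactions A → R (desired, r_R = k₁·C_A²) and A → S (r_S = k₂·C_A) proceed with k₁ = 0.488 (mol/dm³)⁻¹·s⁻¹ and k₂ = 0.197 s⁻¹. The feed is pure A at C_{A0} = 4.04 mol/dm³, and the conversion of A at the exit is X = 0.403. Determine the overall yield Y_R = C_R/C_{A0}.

C_A = C_{A0}(1−X) = 2.412 mol/dm³.
Along a PFR/batch, dC_S/dC_A = −r_S/(r_R+r_S) = −k₂/(k₂+k₁·C_A).
Integrating from C_{A0} to C_A: C_S = (0.197/0.488)·ln[(0.197+0.488·4.04)/(0.197+0.488·2.41)] = 0.4037·ln(2.169/1.374) = 0.1842 mol/dm³.
Then C_R = (C_{A0}−C_A) − C_S = 1.628 − 0.1842 = 1.444 mol/dm³.
Y_R = C_R/C_{A0} = 1.444/4.04 = 0.357.

0.357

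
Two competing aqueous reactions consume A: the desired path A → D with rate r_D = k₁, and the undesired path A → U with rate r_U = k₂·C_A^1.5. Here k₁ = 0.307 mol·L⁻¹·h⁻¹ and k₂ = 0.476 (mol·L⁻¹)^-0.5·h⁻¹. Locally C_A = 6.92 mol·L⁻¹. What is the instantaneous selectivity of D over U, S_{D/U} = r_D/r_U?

0.0354

S_{D/U} = r_D/r_U = (k₁)/(k₂·C_A^1.5) = (k₁/k₂)·C_A^-1.5.
= (0.307) / (0.476×6.920^1.5) = 0.3070/8.665 = 0.0354.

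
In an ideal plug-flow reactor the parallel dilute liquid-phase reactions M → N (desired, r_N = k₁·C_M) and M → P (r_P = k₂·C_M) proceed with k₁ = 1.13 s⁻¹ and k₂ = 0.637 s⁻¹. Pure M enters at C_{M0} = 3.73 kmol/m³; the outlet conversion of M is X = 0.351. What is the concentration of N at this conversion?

C_M = C_{M0}(1−X) = 2.421 kmol/m³.
Both paths are first order in M, so the instantaneous fraction to N is constant: dC_N/d(−C_M) = k₁/(k₁+k₂) = 0.6395.
C_N = 0.6395·(C_{M0}−C_M) = 0.6395×1.309 = 0.837 kmol/m³.

0.837 kmol/m³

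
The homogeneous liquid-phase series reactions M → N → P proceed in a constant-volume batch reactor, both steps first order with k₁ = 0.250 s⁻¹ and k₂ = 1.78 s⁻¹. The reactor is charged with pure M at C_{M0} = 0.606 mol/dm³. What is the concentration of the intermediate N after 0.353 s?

For first-order series with pure M initially, C_N(t) = k₁C_{M0}/(k₂−k₁)·(e^(−k₁t) − e^(−k₂t)).
e^(−k₁t) = e^(−0.250×0.353) = e^(−0.08825) = 0.9155; e^(−k₂t) = e^(−0.6283) = 0.5335.
C_N = 0.250×0.606/(1.78−0.250) × (0.9155−0.5335) = 0.09902×0.3821 = 0.03783 mol/dm³.

0.0378 mol/dm³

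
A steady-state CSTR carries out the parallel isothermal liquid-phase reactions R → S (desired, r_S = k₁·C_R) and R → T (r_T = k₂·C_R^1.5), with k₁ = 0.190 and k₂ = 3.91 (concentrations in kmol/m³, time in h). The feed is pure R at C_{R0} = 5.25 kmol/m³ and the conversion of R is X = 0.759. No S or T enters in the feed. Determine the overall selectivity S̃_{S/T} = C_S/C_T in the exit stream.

Exit C_R = C_{R0}(1−X) = 5.25×0.241 = 1.265 kmol/m³.
A CSTR operates uniformly at the exit composition, giving r_S = 0.2404 and r_T = 5.565 (each k·C_R^n at C_R = 1.265).
Overall selectivity = C_S/C_T = r_Sτ/(r_Tτ) = r_S/r_T = 0.0432.

0.0432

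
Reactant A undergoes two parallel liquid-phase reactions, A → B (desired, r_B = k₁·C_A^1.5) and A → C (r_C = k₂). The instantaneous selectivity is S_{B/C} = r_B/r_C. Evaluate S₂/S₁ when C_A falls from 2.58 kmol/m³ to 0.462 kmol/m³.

0.0758

S_{B/C} = (k₁/k₂)·C_A^1.5, so S₂/S₁ = (C_{A,2}/C_{A,1})^1.5.
= (0.462/2.58)^1.5 = (0.1791)^1.5 = 0.0758.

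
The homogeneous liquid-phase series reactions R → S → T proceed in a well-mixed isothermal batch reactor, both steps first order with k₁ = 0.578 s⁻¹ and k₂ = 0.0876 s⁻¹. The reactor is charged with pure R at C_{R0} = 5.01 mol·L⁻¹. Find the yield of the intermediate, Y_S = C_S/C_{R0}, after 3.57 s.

0.712

For first-order series with pure R initially, C_S(t) = k₁C_{R0}/(k₂−k₁)·(e^(−k₁t) − e^(−k₂t)).
e^(−k₁t) = e^(−0.578×3.57) = e^(−2.063) = 0.1270; e^(−k₂t) = e^(−0.3127) = 0.7314.
C_S = 0.578×5.01/(0.0876−0.578) × (0.1270−0.7314) = (-5.905)×(-0.6044) = 3.569 mol·L⁻¹.
Y_S = C_S/C_{R0} = 3.569/5.01 = 0.712.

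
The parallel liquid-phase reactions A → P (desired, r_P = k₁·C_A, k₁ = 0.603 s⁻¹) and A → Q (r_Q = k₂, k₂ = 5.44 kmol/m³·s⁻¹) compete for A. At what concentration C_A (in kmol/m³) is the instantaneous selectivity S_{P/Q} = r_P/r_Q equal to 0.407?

S_{P/Q} = (k₁/k₂)·C_A ⇒ C_A = S·k₂/k₁.
= 0.407×5.44/0.603 = 3.67 kmol/m³.

3.67 kmol/m³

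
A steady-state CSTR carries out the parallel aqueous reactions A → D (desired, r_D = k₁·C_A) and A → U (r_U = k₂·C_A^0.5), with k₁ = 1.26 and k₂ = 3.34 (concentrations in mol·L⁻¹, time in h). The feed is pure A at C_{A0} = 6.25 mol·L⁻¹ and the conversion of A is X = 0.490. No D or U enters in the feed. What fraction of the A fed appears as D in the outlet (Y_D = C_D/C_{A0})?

0.197

Exit C_A = C_{A0}(1−X) = 6.25×0.510 = 3.188 mol·L⁻¹.
In a CSTR the entire volume is at exit conditions, so r_D = 1.26×3.188 = 4.016 and r_U = 3.34×3.188^0.5 = 5.963.
Fraction of consumed A going to D: r_D/(r_D+r_U) = 0.4025.
C_D = 0.4025·C_{A0}·X = 0.4025×6.25×0.490 = 1.23 mol·L⁻¹; Y_D = C_D/C_{A0} = 0.197.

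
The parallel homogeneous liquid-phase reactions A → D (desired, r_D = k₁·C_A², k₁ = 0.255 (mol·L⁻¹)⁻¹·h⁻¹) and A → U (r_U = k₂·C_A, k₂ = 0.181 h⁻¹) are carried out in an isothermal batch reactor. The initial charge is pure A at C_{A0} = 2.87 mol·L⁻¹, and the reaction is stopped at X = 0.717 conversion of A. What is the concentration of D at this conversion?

C_A = C_{A0}(1−X) = 0.8122 mol·L⁻¹.
Along a PFR/batch, dC_U/dC_A = −r_U/(r_D+r_U) = −k₂/(k₂+k₁·C_A).
Integrating from C_{A0} to C_A: C_U = (0.181/0.255)·ln[(0.181+0.255·2.87)/(0.181+0.255·0.812)] = 0.7098·ln(0.9128/0.3881) = 0.6071 mol·L⁻¹.
Then C_D = (C_{A0}−C_A) − C_U = 2.058 − 0.6071 = 1.451 mol·L⁻¹.

1.45 mol·L⁻¹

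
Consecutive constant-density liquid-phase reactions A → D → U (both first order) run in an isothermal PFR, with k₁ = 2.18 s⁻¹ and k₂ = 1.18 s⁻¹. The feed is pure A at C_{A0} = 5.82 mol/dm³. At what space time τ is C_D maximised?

The intermediate peaks when r₁ = r₂, i.e. k₁e^(−k₁τ) = k₂e^(−k₂τ), giving τ_opt = ln(k₂/k₁)/(k₂−k₁).
= ln(1.18/2.18)/(1.18−2.18) = ln(0.5413)/-1.000 = -0.6138/-1.000 = 0.614 s.

0.614 s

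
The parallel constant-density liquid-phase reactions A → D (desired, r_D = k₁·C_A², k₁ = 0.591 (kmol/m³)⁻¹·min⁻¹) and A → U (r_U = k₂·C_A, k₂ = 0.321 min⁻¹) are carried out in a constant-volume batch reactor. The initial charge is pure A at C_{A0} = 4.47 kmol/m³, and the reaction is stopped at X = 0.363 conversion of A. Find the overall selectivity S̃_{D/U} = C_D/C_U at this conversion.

C_A = C_{A0}(1−X) = 2.847 kmol/m³.
Along a PFR/batch, dC_U/dC_A = −r_U/(r_D+r_U) = −k₂/(k₂+k₁·C_A).
Integrating from C_{A0} to C_A: C_U = (0.321/0.591)·ln[(0.321+0.591·4.47)/(0.321+0.591·2.85)] = 0.5431·ln(2.963/2.004) = 0.2124 kmol/m³.
Then C_D = (C_{A0}−C_A) − C_U = 1.623 − 0.2124 = 1.410 kmol/m³.
S̃_{D/U} = C_D/C_U = 1.410/0.2124 = 6.64.

6.64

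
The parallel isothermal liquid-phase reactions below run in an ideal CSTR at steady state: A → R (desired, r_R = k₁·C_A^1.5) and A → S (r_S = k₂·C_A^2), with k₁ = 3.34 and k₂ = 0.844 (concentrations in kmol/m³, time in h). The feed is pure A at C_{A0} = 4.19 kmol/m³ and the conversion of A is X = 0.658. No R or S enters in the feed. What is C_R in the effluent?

2.12 kmol/m³

Exit C_A = C_{A0}(1−X) = 4.19×0.342 = 1.433 kmol/m³.
A CSTR operates uniformly at the exit composition, giving r_R = 5.729 and r_S = 1.733 (each k·C_A^n at C_A = 1.433).
Fraction of consumed A going to R: r_R/(r_R+r_S) = 0.7678.
C_R = 0.7678·C_{A0}·X = 0.7678×4.19×0.658 = 2.12 kmol/m³.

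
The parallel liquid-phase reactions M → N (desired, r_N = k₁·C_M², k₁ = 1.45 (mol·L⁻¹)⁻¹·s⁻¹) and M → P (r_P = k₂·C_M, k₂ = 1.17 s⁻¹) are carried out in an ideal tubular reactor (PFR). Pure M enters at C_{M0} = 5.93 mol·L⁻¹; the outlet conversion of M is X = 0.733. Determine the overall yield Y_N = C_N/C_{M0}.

C_M = C_{M0}(1−X) = 1.583 mol·L⁻¹.
Along a PFR/batch, dC_P/dC_M = −r_P/(r_N+r_P) = −k₂/(k₂+k₁·C_M).
Integrating from C_{M0} to C_M: C_P = (1.17/1.45)·ln[(1.17+1.45·5.93)/(1.17+1.45·1.58)] = 0.8069·ln(9.768/3.466) = 0.8361 mol·L⁻¹.
Then C_N = (C_{M0}−C_M) − C_P = 4.347 − 0.8361 = 3.511 mol·L⁻¹.
Y_N = C_N/C_{M0} = 3.511/5.93 = 0.592.

0.592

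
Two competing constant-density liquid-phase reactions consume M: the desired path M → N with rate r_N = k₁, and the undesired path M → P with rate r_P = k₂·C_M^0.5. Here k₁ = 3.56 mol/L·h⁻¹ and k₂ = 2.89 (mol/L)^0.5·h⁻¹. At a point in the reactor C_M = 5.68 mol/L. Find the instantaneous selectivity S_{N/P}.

0.517

S_{N/P} = r_N/r_P = (k₁)/(k₂·C_M^0.5) = (k₁/k₂)·C_M^-0.5.
= (3.56) / (2.89×5.680^0.5) = 3.560/6.888 = 0.517.
The undesired path is higher order in M, so low C_M (CSTR or dilute feed) favours N.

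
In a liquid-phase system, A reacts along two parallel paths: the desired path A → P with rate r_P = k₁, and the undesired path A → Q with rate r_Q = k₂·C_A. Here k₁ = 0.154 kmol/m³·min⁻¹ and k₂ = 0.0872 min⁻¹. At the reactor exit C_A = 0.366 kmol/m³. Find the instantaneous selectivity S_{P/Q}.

S_{P/Q} = r_P/r_Q = (k₁)/(k₂·C_A) = (k₁/k₂)·C_A⁻¹.
= (0.154) / (0.0872×0.3660) = 0.1540/0.03192 = 4.83.
The undesired path is higher order in A, so low C_A (CSTR or dilute feed) favours P.

4.83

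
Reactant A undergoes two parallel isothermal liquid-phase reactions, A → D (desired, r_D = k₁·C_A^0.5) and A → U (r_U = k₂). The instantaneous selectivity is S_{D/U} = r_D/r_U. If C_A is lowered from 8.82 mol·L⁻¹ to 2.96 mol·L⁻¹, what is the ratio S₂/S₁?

0.579

S_{D/U} = (k₁/k₂)·C_A^0.5, so S₂/S₁ = (C_{A,2}/C_{A,1})^0.5.
= (2.96/8.82)^0.5 = (0.3356)^0.5 = 0.579.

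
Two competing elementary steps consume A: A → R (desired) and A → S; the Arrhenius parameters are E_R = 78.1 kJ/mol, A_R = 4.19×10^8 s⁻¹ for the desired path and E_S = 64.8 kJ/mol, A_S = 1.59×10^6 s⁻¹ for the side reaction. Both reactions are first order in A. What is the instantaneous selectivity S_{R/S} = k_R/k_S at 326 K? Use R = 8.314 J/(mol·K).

1.95

Since both paths have the same order in A, the concentration cancels and S_{R/S} = k_R/k_S = (A_R/A_S)·exp[(E_S−E_R)/(RT)].
(E_S−E_R)/(RT) = (64.8−78.1)×10³/(8.314×326) = -13300/2710 = -4.907.
k_R/k_S = (4.19×10^8/1.59×10^6)·exp(-4.907) = 263.5 × 0.007394 = 1.95.
Since E_R > E_S, raising the temperature improves selectivity toward R.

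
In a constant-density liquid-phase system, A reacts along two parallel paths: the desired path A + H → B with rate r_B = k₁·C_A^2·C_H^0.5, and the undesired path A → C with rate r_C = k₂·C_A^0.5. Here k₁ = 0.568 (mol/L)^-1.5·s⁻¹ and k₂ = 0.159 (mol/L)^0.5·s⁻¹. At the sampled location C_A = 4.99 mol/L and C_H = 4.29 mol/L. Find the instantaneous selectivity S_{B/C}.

82.5

S_{B/C} = r_B/r_C = (k₁·C_A^2·C_H^0.5)/(k₂·C_A^0.5) = (k₁/k₂)·C_A^1.5·C_H^0.5.
= (0.568×4.990^2×4.290^0.5) / (0.159×4.990^0.5) = 29.29/0.3552 = 82.5.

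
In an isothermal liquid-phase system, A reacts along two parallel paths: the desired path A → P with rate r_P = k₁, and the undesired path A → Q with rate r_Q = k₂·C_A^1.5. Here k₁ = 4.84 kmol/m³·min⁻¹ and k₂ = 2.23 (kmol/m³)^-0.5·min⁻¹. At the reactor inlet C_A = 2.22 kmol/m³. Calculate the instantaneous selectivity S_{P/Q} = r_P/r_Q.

0.656

S_{P/Q} = r_P/r_Q = (k₁)/(k₂·C_A^1.5) = (k₁/k₂)·C_A^-1.5.
= (4.84) / (2.23×2.220^1.5) = 4.840/7.376 = 0.656.
The undesired path is higher order in A, so low C_A (CSTR or dilute feed) favours P.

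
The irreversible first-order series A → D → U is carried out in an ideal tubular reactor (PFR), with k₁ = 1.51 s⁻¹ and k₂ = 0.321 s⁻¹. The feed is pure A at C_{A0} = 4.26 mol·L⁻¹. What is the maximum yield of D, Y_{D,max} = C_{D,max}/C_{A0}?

Evaluating C_D at τ_opt = ln(k₂/k₁)/(k₂−k₁) gives C_{D,max}/C_{A0} = (k₁/k₂)^[k₂/(k₂−k₁)].
= (1.51/0.321)^(0.321/(0.321−1.51)) = (4.704)^(-0.2700) = 0.6583.

0.658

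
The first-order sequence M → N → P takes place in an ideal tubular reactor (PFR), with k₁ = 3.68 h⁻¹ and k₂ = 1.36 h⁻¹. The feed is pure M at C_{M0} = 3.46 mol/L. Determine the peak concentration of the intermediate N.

For a first-order series the maximum intermediate yield is C_{N,max}/C_{M0} = (k₁/k₂)^[k₂/(k₂−k₁)].
= (3.68/1.36)^(1.36/(1.36−3.68)) = (2.706)^(-0.5862) = 0.5579.
C_{N,max} = 0.5579×3.46 = 1.93 mol/L.

1.93 mol/L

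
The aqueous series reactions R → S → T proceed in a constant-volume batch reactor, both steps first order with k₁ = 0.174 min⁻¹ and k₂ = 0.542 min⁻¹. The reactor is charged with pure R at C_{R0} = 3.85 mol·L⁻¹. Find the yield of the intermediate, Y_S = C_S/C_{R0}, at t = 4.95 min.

For first-order series with pure R initially, C_S(t) = k₁C_{R0}/(k₂−k₁)·(e^(−k₁t) − e^(−k₂t)).
e^(−k₁t) = e^(−0.174×4.95) = e^(−0.8613) = 0.4226; e^(−k₂t) = e^(−2.683) = 0.06836.
C_S = 0.174×3.85/(0.542−0.174) × (0.4226−0.06836) = 1.820×0.3542 = 0.6449 mol·L⁻¹.
Y_S = C_S/C_{R0} = 0.6449/3.85 = 0.167.

0.167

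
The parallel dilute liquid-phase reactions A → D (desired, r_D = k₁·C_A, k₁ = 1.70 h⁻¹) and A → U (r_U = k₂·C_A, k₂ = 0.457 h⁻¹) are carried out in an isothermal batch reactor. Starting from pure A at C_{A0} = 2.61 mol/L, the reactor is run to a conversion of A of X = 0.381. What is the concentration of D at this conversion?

C_A = C_{A0}(1−X) = 1.616 mol/L.
Both paths are first order in A, so the instantaneous fraction to D is constant: dC_D/d(−C_A) = k₁/(k₁+k₂) = 0.7881.
C_D = 0.7881·(C_{A0}−C_A) = 0.7881×0.9944 = 0.784 mol/L.

0.784 mol/L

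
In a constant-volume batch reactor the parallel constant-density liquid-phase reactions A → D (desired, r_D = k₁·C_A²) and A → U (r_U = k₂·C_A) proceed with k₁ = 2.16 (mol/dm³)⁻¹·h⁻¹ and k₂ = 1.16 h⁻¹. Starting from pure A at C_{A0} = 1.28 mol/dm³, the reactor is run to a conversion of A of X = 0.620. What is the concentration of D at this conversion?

0.485 mol/dm³

C_A = C_{A0}(1−X) = 0.4864 mol/dm³.
Along a PFR/batch, dC_U/dC_A = −r_U/(r_D+r_U) = −k₂/(k₂+k₁·C_A).
Integrating from C_{A0} to C_A: C_U = (1.16/2.16)·ln[(1.16+2.16·1.28)/(1.16+2.16·0.486)] = 0.5370·ln(3.925/2.211) = 0.3083 mol/dm³.
Then C_D = (C_{A0}−C_A) − C_U = 0.7936 − 0.3083 = 0.4853 mol/dm³.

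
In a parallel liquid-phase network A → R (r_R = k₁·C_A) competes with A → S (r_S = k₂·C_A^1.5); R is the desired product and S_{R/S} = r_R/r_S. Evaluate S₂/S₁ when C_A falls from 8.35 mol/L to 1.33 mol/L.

S_{R/S} = (k₁/k₂)·C_A^-0.5, so S₂/S₁ = (C_{A,2}/C_{A,1})^-0.5.
= (1.33/8.35)^(-0.5) = (0.1593)^(-0.5) = 2.51.
Selectivity toward R rises as C_A falls — low-concentration operation is favoured.

2.51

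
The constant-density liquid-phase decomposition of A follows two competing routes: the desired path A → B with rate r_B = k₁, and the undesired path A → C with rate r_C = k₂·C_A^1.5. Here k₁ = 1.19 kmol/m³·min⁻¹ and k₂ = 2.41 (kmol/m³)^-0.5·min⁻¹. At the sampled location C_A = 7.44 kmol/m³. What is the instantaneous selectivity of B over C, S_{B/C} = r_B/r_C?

0.0243

S_{B/C} = r_B/r_C = (k₁)/(k₂·C_A^1.5) = (k₁/k₂)·C_A^-1.5.
= (1.19) / (2.41×7.440^1.5) = 1.190/48.91 = 0.0243.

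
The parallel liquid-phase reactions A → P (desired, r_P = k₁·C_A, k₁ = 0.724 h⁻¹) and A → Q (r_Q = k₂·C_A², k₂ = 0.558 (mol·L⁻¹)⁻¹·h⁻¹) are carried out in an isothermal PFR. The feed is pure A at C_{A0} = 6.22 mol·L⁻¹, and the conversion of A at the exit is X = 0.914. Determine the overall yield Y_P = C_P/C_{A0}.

0.294

C_A = C_{A0}(1−X) = 0.5349 mol·L⁻¹.
Along a PFR/batch, dC_P/dC_A = −r_P/(r_P+r_Q) = −k₁/(k₁+k₂·C_A).
Integrating from C_{A0} to C_A: C_P = (0.724/0.558)·ln[(0.724+0.558·6.22)/(0.724+0.558·0.535)] = 1.297·ln(4.195/1.022) = 1.832 mol·L⁻¹.
Y_P = C_P/C_{A0} = 1.832/6.22 = 0.294.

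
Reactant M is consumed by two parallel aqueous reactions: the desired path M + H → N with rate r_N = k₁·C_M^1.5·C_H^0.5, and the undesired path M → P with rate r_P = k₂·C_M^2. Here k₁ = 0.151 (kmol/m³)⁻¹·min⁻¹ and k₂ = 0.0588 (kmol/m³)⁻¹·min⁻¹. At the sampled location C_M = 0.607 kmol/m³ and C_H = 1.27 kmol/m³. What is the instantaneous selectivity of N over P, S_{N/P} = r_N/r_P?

3.71

S_{N/P} = r_N/r_P = (k₁·C_M^1.5·C_H^0.5)/(k₂·C_M^2) = (k₁/k₂)·C_M^-0.5·C_H^0.5.
= (0.151×0.6070^1.5×1.270^0.5) / (0.0588×0.6070^2) = 0.08048/0.02166 = 3.71.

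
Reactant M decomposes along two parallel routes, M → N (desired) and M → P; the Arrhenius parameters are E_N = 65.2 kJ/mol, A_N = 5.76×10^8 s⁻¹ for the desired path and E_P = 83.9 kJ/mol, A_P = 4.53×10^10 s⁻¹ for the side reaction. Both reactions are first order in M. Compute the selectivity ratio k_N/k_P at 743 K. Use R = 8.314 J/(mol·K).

k_N/k_P = (A_N/A_P)·exp[−(E_N−E_P)/(RT)] = (A_N/A_P)·exp[(E_P−E_N)/(RT)].
(E_P−E_N)/(RT) = (83.9−65.2)×10³/(8.314×743) = 18700/6177 = 3.027.
k_N/k_P = (5.76×10^8/4.53×10^10)·exp(3.027) = 0.01272 × 20.64 = 0.262.

0.262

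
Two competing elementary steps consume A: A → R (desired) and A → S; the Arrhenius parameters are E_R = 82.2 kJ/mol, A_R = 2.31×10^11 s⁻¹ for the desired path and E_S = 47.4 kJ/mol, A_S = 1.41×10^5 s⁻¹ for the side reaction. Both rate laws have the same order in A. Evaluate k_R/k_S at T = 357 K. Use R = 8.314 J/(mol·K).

13.3

With equal orders, S_{R/S} = k_R/k_S = (A_R/A_S)·exp[(E_S−E_R)/(RT)].
(E_S−E_R)/(RT) = (47.4−82.2)×10³/(8.314×357) = -34800/2968 = -11.72.
k_R/k_S = (2.31×10^11/1.41×10^5)·exp(-11.72) = 1.638×10^6 × 8.092×10^-6 = 13.3.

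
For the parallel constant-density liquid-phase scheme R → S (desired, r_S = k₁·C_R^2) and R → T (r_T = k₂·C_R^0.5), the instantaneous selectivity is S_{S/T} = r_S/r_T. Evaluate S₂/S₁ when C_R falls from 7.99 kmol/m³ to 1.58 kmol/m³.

0.0879

S_{S/T} = (k₁/k₂)·C_R^1.5, so S₂/S₁ = (C_{R,2}/C_{R,1})^1.5.
= (1.58/7.99)^1.5 = (0.1977)^1.5 = 0.0879.
Selectivity toward S falls as C_R falls — high-concentration operation is favoured.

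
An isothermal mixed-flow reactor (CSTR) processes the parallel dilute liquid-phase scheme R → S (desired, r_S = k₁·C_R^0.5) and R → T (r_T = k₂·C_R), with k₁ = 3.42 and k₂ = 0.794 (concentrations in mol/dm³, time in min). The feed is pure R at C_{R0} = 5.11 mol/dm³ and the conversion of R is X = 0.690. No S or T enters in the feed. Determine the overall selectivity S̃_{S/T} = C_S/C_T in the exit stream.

3.42

Exit C_R = C_{R0}(1−X) = 5.11×0.310 = 1.584 mol/dm³.
Rates in a CSTR are evaluated at the outlet concentration: r_S = 3.42×1.584^0.5 = 4.304, r_T = 0.794×1.584 = 1.258.
Overall selectivity = C_S/C_T = r_Sτ/(r_Tτ) = r_S/r_T = 3.42.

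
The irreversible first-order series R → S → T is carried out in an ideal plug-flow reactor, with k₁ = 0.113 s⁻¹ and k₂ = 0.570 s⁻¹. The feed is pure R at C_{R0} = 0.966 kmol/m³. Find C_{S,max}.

0.128 kmol/m³

Evaluating C_S at τ_opt = ln(k₂/k₁)/(k₂−k₁) gives C_{S,max}/C_{R0} = (k₁/k₂)^[k₂/(k₂−k₁)].
= (0.113/0.570)^(0.570/(0.570−0.113)) = (0.1982)^(1.247) = 0.1329.
C_{S,max} = 0.1329×0.966 = 0.128 kmol/m³.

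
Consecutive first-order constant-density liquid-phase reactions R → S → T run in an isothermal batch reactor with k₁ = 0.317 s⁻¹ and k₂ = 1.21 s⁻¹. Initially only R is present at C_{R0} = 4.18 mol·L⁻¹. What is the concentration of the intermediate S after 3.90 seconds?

Solving the coupled first-order balances gives C_S(t) = [k₁/(k₂−k₁)]·C_{R0}·(e^(−k₁t) − e^(−k₂t)).
e^(−k₁t) = e^(−0.317×3.90) = e^(−1.236) = 0.2905; e^(−k₂t) = e^(−4.719) = 0.008924.
C_S = 0.317×4.18/(1.21−0.317) × (0.2905−0.008924) = 1.484×0.2815 = 0.4177 mol·L⁻¹.

0.418 mol·L⁻¹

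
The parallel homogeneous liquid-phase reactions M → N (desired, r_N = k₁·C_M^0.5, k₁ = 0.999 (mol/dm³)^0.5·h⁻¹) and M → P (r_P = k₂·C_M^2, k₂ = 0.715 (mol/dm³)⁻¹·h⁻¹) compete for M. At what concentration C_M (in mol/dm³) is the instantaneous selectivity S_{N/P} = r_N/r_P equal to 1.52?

0.945 mol/dm³

S_{N/P} = (k₁/k₂)·C_M^-1.5 ⇒ C_M = (S·k₂/k₁)^(1/(-1.5)).
= (1.52×0.715/0.999)^(-0.6667) = (1.088)^(-0.6667) = 0.945 mol/dm³.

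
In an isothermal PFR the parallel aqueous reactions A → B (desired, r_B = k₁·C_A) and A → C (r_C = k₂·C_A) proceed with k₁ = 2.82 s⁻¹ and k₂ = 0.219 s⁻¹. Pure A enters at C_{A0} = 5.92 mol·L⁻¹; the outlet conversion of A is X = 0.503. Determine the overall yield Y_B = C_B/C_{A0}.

0.467

C_A = C_{A0}(1−X) = 2.942 mol·L⁻¹.
Both paths are first order in A, so the instantaneous fraction to B is constant: dC_B/d(−C_A) = k₁/(k₁+k₂) = 0.9279.
C_B = 0.9279·(C_{A0}−C_A) = 0.9279×2.978 = 2.76 mol·L⁻¹.
Y_B = C_B/C_{A0} = 2.763/5.92 = 0.467.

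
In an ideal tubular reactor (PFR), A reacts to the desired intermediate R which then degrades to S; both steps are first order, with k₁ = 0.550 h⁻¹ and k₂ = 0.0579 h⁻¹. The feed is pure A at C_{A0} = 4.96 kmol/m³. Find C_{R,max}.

3.81 kmol/m³

Evaluating C_R at τ_opt = ln(k₂/k₁)/(k₂−k₁) gives C_{R,max}/C_{A0} = (k₁/k₂)^[k₂/(k₂−k₁)].
= (0.550/0.0579)^(0.0579/(0.0579−0.550)) = (9.499)^(-0.1177) = 0.7673.
C_{R,max} = 0.7673×4.96 = 3.81 kmol/m³.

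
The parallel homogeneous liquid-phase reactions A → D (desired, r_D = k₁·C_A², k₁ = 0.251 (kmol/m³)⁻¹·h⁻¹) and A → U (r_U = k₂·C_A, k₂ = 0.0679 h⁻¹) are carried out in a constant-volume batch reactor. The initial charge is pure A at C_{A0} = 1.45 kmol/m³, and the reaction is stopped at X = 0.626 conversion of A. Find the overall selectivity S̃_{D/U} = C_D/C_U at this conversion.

3.47

C_A = C_{A0}(1−X) = 0.5423 kmol/m³.
Along a PFR/batch, dC_U/dC_A = −r_U/(r_D+r_U) = −k₂/(k₂+k₁·C_A).
Integrating from C_{A0} to C_A: C_U = (0.0679/0.251)·ln[(0.0679+0.251·1.45)/(0.0679+0.251·0.542)] = 0.2705·ln(0.4319/0.2040) = 0.2029 kmol/m³.
Then C_D = (C_{A0}−C_A) − C_U = 0.9077 − 0.2029 = 0.7048 kmol/m³.
S̃_{D/U} = C_D/C_U = 0.7048/0.2029 = 3.47.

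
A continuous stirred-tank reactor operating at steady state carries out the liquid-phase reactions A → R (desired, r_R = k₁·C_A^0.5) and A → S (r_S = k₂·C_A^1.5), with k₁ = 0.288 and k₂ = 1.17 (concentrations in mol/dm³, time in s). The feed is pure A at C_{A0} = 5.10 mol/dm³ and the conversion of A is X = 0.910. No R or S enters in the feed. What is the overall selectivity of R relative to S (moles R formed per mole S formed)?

0.536

Exit C_A = C_{A0}(1−X) = 5.10×0.0900 = 0.4590 mol/dm³.
A CSTR operates uniformly at the exit composition, giving r_R = 0.1951 and r_S = 0.3638 (each k·C_A^n at C_A = 0.4590).
Overall selectivity = C_R/C_S = r_Rτ/(r_Sτ) = r_R/r_S = 0.536.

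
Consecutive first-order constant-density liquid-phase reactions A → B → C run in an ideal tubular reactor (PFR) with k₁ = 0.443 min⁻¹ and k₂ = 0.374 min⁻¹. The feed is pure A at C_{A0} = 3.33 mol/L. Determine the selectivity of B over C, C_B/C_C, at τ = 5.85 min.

The intermediate concentration in a first-order A→B→C sequence is C_B = k₁C_{A0}(e^(−k₁τ) − e^(−k₂τ))/(k₂−k₁).
e^(−k₁τ) = e^(−0.443×5.85) = e^(−2.592) = 0.07490; e^(−k₂τ) = e^(−2.188) = 0.1122.
C_B = 0.443×3.33/(0.374−0.443) × (0.07490−0.1122) = (-21.38)×(-0.03725) = 0.7963 mol/L.
C_A = C_{A0}e^(−k₁τ) = 0.2494 mol/L, so C_C = C_{A0}−C_A−C_B = 2.284 mol/L; C_B/C_C = 0.349.

0.349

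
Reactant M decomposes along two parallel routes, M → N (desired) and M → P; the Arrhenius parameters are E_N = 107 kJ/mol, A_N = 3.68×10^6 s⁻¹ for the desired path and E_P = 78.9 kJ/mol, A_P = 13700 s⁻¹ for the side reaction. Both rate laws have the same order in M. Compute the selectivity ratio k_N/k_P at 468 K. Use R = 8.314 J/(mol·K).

Since both paths have the same order in M, the concentration cancels and S_{N/P} = k_N/k_P = (A_N/A_P)·exp[(E_P−E_N)/(RT)].
(E_P−E_N)/(RT) = (78.9−107)×10³/(8.314×468) = -28100/3891 = -7.222.
k_N/k_P = (3.68×10^6/13700)·exp(-7.222) = 268.6 × 7.304×10^-4 = 0.196.

0.196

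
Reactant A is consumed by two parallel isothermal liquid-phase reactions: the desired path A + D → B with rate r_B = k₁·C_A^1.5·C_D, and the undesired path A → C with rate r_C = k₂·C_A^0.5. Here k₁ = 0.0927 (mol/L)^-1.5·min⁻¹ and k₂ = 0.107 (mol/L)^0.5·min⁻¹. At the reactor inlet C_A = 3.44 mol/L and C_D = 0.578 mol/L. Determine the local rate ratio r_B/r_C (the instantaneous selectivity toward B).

1.72

S_{B/C} = r_B/r_C = (k₁·C_A^1.5·C_D)/(k₂·C_A^0.5) = (k₁/k₂)·C_A·C_D.
= (0.0927×3.440^1.5×0.5780) / (0.107×3.440^0.5) = 0.3419/0.1985 = 1.72.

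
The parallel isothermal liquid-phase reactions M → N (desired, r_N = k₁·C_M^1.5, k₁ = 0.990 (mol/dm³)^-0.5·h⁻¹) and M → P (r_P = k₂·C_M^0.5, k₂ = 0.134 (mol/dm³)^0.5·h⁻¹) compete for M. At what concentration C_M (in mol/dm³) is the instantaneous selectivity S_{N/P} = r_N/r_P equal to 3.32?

0.449 mol/dm³

S_{N/P} = (k₁/k₂)·C_M ⇒ C_M = S·k₂/k₁.
= 3.32×0.134/0.990 = 0.449 mol/dm³.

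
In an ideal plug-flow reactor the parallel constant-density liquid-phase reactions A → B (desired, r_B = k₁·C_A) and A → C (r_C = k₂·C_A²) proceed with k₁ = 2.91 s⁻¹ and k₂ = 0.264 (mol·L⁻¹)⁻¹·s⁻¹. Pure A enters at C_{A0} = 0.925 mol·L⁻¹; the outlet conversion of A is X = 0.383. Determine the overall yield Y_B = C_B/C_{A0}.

C_A = C_{A0}(1−X) = 0.5707 mol·L⁻¹.
Along a PFR/batch, dC_B/dC_A = −r_B/(r_B+r_C) = −k₁/(k₁+k₂·C_A).
Integrating from C_{A0} to C_A: C_B = (2.91/0.264)·ln[(2.91+0.264·0.925)/(2.91+0.264·0.571)] = 11.02·ln(3.154/3.061) = 0.3318 mol·L⁻¹.
Y_B = C_B/C_{A0} = 0.3318/0.925 = 0.359.

0.359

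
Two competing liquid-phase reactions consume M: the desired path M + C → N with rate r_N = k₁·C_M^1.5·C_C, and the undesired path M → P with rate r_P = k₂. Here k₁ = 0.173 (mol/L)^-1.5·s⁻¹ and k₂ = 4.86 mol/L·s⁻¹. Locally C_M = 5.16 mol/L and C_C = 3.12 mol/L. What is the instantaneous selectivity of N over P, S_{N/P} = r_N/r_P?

S_{N/P} = r_N/r_P = (k₁·C_M^1.5·C_C)/(k₂) = (k₁/k₂)·C_M^1.5·C_C.
= (0.173×5.160^1.5×3.120) / (4.86) = 6.327/4.860 = 1.30.

1.30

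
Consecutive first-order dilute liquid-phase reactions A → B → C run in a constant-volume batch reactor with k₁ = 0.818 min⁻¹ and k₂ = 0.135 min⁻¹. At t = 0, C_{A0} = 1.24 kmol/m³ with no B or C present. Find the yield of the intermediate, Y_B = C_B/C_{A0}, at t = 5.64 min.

The intermediate concentration in a first-order A→B→C sequence is C_B = k₁C_{A0}(e^(−k₁t) − e^(−k₂t))/(k₂−k₁).
e^(−k₁t) = e^(−0.818×5.64) = e^(−4.614) = 0.009917; e^(−k₂t) = e^(−0.7614) = 0.4670.
C_B = 0.818×1.24/(0.135−0.818) × (0.009917−0.4670) = (-1.485)×(-0.4571) = 0.6788 kmol/m³.
Y_B = C_B/C_{A0} = 0.6788/1.24 = 0.547.

0.547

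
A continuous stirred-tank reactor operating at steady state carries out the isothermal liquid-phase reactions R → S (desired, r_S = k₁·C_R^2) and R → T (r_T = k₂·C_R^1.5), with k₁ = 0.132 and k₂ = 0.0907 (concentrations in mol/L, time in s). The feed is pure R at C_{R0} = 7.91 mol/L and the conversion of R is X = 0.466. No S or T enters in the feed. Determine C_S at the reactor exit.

Exit C_R = C_{R0}(1−X) = 7.91×0.534 = 4.224 mol/L.
In a CSTR the entire volume is at exit conditions, so r_S = 0.132×4.224^2 = 2.355 and r_T = 0.0907×4.224^1.5 = 0.7874.
Fraction of consumed R going to S: r_S/(r_S+r_T) = 0.7494.
C_S = 0.7494·C_{R0}·X = 0.7494×7.91×0.466 = 2.76 mol/L.

2.76 mol/L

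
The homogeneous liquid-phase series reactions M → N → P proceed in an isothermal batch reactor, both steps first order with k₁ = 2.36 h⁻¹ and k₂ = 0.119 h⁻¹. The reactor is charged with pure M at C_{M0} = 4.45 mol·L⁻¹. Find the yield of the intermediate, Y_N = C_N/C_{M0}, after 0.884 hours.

0.817

The intermediate concentration in a first-order A→B→C sequence is C_N = k₁C_{M0}(e^(−k₁t) − e^(−k₂t))/(k₂−k₁).
e^(−k₁t) = e^(−2.36×0.884) = e^(−2.086) = 0.1242; e^(−k₂t) = e^(−0.1052) = 0.9001.
C_N = 2.36×4.45/(0.119−2.36) × (0.1242−0.9001) = (-4.686)×(-0.7760) = 3.637 mol·L⁻¹.
Y_N = C_N/C_{M0} = 3.637/4.45 = 0.817.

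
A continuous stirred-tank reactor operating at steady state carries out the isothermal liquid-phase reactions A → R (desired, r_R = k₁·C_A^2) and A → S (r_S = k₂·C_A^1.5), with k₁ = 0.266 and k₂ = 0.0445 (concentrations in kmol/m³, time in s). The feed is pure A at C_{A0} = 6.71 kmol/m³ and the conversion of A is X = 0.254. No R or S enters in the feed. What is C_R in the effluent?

1.59 kmol/m³

Exit C_A = C_{A0}(1−X) = 6.71×0.746 = 5.006 kmol/m³.
In a CSTR the entire volume is at exit conditions, so r_R = 0.266×5.006^2 = 6.665 and r_S = 0.0445×5.006^1.5 = 0.4984.
Fraction of consumed A going to R: r_R/(r_R+r_S) = 0.9304.
C_R = 0.9304·C_{A0}·X = 0.9304×6.71×0.254 = 1.59 kmol/m³.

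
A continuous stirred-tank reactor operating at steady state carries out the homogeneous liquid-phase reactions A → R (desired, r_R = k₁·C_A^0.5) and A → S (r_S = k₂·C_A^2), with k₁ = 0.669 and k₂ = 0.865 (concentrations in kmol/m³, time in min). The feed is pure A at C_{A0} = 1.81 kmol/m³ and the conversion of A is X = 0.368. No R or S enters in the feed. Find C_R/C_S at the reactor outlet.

0.632

Exit C_A = C_{A0}(1−X) = 1.81×0.632 = 1.144 kmol/m³.
A CSTR operates uniformly at the exit composition, giving r_R = 0.7155 and r_S = 1.132 (each k·C_A^n at C_A = 1.144).
Overall selectivity = C_R/C_S = r_Rτ/(r_Sτ) = r_R/r_S = 0.632.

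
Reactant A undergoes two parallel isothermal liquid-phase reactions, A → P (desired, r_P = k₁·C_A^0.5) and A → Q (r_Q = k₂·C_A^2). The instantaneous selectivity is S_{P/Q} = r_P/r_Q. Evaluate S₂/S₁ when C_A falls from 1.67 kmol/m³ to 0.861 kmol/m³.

2.70

S_{P/Q} = (k₁/k₂)·C_A^-1.5, so S₂/S₁ = (C_{A,2}/C_{A,1})^-1.5.
= (0.861/1.67)^(-1.5) = (0.5156)^(-1.5) = 2.70.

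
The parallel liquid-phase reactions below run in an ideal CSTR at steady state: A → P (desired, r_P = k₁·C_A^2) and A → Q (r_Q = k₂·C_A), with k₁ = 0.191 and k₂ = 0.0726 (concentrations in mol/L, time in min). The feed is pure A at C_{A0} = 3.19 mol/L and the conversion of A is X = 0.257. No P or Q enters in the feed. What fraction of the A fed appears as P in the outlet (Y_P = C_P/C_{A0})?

0.221

Exit C_A = C_{A0}(1−X) = 3.19×0.743 = 2.370 mol/L.
Rates in a CSTR are evaluated at the outlet concentration: r_P = 0.191×2.370^2 = 1.073, r_Q = 0.0726×2.370 = 0.1721.
Fraction of consumed A going to P: r_P/(r_P+r_Q) = 0.8618.
C_P = 0.8618·C_{A0}·X = 0.8618×3.19×0.257 = 0.707 mol/L; Y_P = C_P/C_{A0} = 0.221.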